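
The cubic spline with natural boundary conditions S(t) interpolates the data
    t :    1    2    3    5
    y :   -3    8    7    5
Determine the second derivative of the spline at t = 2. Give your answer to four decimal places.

-18.7826

Let σ_i = S''(x_i). Step sizes h_i = 1, 1, 2; slopes of the chords Δ_i = (y_(i+1) - y_i)/h_i = 11, -1, -1.
  1·σ_0 + 4·σ_1 + 1·σ_2 = 6(Δ_1 - Δ_0) = -72
  1·σ_1 + 6·σ_2 + 2·σ_3 = 6(Δ_2 - Δ_1) = 0
Natural end conditions: σ_0 = σ_3 = 0.
Hence σ_0 = 0, σ_1 = -432/23, σ_2 = 72/23, σ_3 = 0.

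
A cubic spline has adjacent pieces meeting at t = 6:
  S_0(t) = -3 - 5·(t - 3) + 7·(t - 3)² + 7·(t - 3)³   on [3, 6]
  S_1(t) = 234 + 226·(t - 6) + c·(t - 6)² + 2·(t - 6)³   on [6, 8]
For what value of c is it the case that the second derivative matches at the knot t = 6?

70

S_0''(t) = 14 + 42·(t - 3), so S_0''(6) = 140. On the right, S_1''(6) = 2c, so c = 70.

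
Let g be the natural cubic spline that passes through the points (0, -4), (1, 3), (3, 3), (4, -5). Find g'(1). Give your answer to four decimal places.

Put M_i = g'' at the i-th knot. Here h = (1, 2, 1) and Δ = (7, 0, -8), so the interior equations h_(i-1)·M_(i-1) + 2(h_(i-1)+h_i)·M_i + h_i·M_(i+1) = 6(Δ_i − Δ_(i-1)) read
  1·M_0 + 6·M_1 + 2·M_2 = 6(Δ_1 - Δ_0) = -42
  2·M_1 + 6·M_2 + 1·M_3 = 6(Δ_2 - Δ_1) = -48
Natural end conditions: M_0 = M_3 = 0.
Hence M_0 = 0, M_1 = -39/8, M_2 = -51/8, M_3 = 0.
On [1, 3], g'(x) = b_1 + 2c_1·(x - 1) + 3d_1·(x - 1)² with b_1 = Δ_1 - h_1(2M_1 + M_2)/6 = 43/8, c_1 = M_1/2 = -39/16, d_1 = (M_2 - M_1)/(6h_1) = -1/8. So g'(1) = 43/8.

5.3750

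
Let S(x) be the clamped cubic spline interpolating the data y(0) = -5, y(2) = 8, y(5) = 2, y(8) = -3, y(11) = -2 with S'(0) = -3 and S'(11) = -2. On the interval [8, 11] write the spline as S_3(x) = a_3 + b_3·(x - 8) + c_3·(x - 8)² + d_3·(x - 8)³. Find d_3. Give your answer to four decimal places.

-0.2263

Let m_i = S''(x_i). Step sizes h_i = 2, 3, 3, 3; slopes of the chords Δ_i = (y_(i+1) - y_i)/h_i = 13/2, -2, -5/3, 1/3.
  2·m_0 + 10·m_1 + 3·m_2 = 6(Δ_1 - Δ_0) = -51
  3·m_1 + 12·m_2 + 3·m_3 = 6(Δ_2 - Δ_1) = 2
  3·m_2 + 12·m_3 + 3·m_4 = 6(Δ_3 - Δ_2) = 12
Clamped end conditions give two more equations: 2h_0·m_0 + h_0·m_1 = 6(Δ_0 - S'(0)) = 57 and h_3·m_3 + 2h_3·m_4 = 6(S'(11) - Δ_3) = -14.
Forward elimination and back-substitution give m_0 = 5409/284, m_1 = -681/71, m_2 = 323/142, m_3 = 247/213, m_4 = -1241/426.
On [8, 11], with S_3(x) = a_3 + b_3·(x - 8) + c_3·(x - 8)² + d_3·(x - 8)³: c_3 = m_3/2 = 247/426, d_3 = (m_4 - m_3)/(6h_3) = -1735/7668, b_3 = Δ_3 - h_3(2m_3 + m_4)/6 = 179/284.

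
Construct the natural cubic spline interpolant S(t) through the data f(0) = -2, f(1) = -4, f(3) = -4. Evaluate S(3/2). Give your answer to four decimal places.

-4.4375

With σ_i denoting the second derivative at x_i, h_i = 1, 2, and Δ_i = (y_(i+1) − y_i)/h_i = -2, 0:
  1·σ_0 + 6·σ_1 + 2·σ_2 = 6(Δ_1 - Δ_0) = 12
Natural end conditions: σ_0 = σ_2 = 0.
Forward elimination and back-substitution give σ_0 = 0, σ_1 = 2, σ_2 = 0.
On [1, 3], S(t) = -4 - 4/3·(t - 1) + 1·(t - 1)² - 1/6·(t - 1)³.
With (t - 1) = 1/2: S(3/2) = -71/16.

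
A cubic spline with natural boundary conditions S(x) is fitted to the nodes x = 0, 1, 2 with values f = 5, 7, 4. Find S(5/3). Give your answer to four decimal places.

5.3704

With M_i denoting the second derivative at x_i, h_i = 1, 1, and Δ_i = (y_(i+1) − y_i)/h_i = 2, -3:
  1·M_0 + 4·M_1 + 1·M_2 = 6(Δ_1 - Δ_0) = -30
Natural end conditions: M_0 = M_2 = 0.
Solving the tridiagonal system: M_0 = 0, M_1 = -15/2, M_2 = 0.
On [1, 2], S(x) = 7 - 1/2·(x - 1) - 15/4·(x - 1)² + 5/4·(x - 1)³.
With (x - 1) = 2/3: S(5/3) = 145/27.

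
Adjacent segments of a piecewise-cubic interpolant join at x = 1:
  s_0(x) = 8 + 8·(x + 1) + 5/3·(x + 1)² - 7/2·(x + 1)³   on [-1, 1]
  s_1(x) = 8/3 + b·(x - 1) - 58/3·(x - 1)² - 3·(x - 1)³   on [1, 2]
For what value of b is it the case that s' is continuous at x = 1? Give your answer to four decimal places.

-27.3333

s_0'(x) = 8 + 10/3·(x + 1) - 21/2·(x + 1)², so s_0'(1) = -82/3. On the right, s_1'(1) = b, so b = -82/3.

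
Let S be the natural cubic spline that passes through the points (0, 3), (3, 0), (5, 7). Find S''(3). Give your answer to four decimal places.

With σ_i denoting the second derivative at x_i, h_i = 3, 2, and Δ_i = (y_(i+1) − y_i)/h_i = -1, 7/2:
  3·σ_0 + 10·σ_1 + 2·σ_2 = 6(Δ_1 - Δ_0) = 27
Natural end conditions: σ_0 = σ_2 = 0.
Forward elimination and back-substitution give σ_0 = 0, σ_1 = 27/10, σ_2 = 0.

2.7000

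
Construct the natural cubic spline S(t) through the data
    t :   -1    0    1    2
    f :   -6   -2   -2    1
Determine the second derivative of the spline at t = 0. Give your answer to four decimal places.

-7.6000

With m_i denoting the second derivative at x_i, h_i = 1, 1, 1, and Δ_i = (y_(i+1) − y_i)/h_i = 4, 0, 3:
  1·m_0 + 4·m_1 + 1·m_2 = 6(Δ_1 - Δ_0) = -24
  1·m_1 + 4·m_2 + 1·m_3 = 6(Δ_2 - Δ_1) = 18
Natural end conditions: m_0 = m_3 = 0.
Solving: m_0 = 0, m_1 = -38/5, m_2 = 32/5, m_3 = 0.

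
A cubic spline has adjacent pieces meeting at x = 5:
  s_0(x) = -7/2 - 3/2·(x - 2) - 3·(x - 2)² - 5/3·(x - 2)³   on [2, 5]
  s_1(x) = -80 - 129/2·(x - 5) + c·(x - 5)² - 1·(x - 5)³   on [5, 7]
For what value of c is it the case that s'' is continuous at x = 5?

-18

s_0''(x) = -6 - 10·(x - 2), so s_0''(5) = -36. On the right, s_1''(5) = 2c, so c = -18.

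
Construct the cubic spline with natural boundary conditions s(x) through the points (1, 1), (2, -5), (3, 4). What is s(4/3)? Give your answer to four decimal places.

With σ_i denoting the second derivative at x_i, h_i = 1, 1, and Δ_i = (y_(i+1) − y_i)/h_i = -6, 9:
  1·σ_0 + 4·σ_1 + 1·σ_2 = 6(Δ_1 - Δ_0) = 90
Natural end conditions: σ_0 = σ_2 = 0.
Solving the tridiagonal system: σ_0 = 0, σ_1 = 45/2, σ_2 = 0.
On [1, 2], s(x) = 1 - 39/4·(x - 1) + 0·(x - 1)² + 15/4·(x - 1)³.
With (x - 1) = 1/3: s(4/3) = -19/9.

-2.1111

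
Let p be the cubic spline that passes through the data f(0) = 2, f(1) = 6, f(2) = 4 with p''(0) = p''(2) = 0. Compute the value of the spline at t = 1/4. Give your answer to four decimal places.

Let M_i = p''(x_i). Step sizes h_i = 1, 1; slopes of the chords Δ_i = (y_(i+1) - y_i)/h_i = 4, -2.
  1·M_0 + 4·M_1 + 1·M_2 = 6(Δ_1 - Δ_0) = -36
Natural end conditions: M_0 = M_2 = 0.
Solving the tridiagonal system: M_0 = 0, M_1 = -9, M_2 = 0.
On [0, 1], p(t) = 2 + 11/2·t + 0·t² - 3/2·t³.
With t = 1/4: p(1/4) = 429/128.

3.3516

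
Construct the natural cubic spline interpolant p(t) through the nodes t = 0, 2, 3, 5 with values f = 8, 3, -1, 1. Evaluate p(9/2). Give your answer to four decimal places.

-0.3438

Put m_i = p'' at the i-th knot. Here h = (2, 1, 2) and Δ = (-5/2, -4, 1), so the interior equations h_(i-1)·m_(i-1) + 2(h_(i-1)+h_i)·m_i + h_i·m_(i+1) = 6(Δ_i − Δ_(i-1)) read
  2·m_0 + 6·m_1 + 1·m_2 = 6(Δ_1 - Δ_0) = -9
  1·m_1 + 6·m_2 + 2·m_3 = 6(Δ_2 - Δ_1) = 30
Natural end conditions: m_0 = m_3 = 0.
Hence m_0 = 0, m_1 = -12/5, m_2 = 27/5, m_3 = 0.
On [3, 5], p(t) = -1 - 13/5·(t - 3) + 27/10·(t - 3)² - 9/20·(t - 3)³.
With (t - 3) = 3/2: p(9/2) = -11/32.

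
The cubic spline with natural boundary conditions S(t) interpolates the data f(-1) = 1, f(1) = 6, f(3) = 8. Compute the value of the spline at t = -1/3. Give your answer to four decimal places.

Write M_i for S''(x_i). With h_i = 2, 2 and divided differences Δ_i = 5/2, 1, the continuity of S' gives the tridiagonal system
  2·M_0 + 8·M_1 + 2·M_2 = 6(Δ_1 - Δ_0) = -9
Natural end conditions: M_0 = M_2 = 0.
Solving the tridiagonal system: M_0 = 0, M_1 = -9/8, M_2 = 0.
On [-1, 1], S(t) = 1 + 23/8·(t + 1) + 0·(t + 1)² - 3/32·(t + 1)³.
With (t + 1) = 2/3: S(-1/3) = 26/9.

2.8889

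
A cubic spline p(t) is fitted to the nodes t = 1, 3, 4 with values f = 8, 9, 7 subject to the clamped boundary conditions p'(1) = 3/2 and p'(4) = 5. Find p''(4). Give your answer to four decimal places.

With m_i denoting the second derivative at x_i, h_i = 2, 1, and Δ_i = (y_(i+1) − y_i)/h_i = 1/2, -2:
  2·m_0 + 6·m_1 + 1·m_2 = 6(Δ_1 - Δ_0) = -15
Clamped end conditions give two more equations: 2h_0·m_0 + h_0·m_1 = 6(Δ_0 - p'(1)) = -6 and h_1·m_1 + 2h_1·m_2 = 6(p'(4) - Δ_1) = 42.
Forward elimination and back-substitution give m_0 = 13/6, m_1 = -22/3, m_2 = 74/3.

24.6667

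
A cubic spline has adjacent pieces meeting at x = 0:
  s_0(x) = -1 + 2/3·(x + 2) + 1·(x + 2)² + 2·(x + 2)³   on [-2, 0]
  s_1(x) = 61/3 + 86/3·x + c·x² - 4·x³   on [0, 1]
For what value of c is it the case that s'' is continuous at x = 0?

s_0''(x) = 2 + 12·(x + 2), so s_0''(0) = 26. On the right, s_1''(0) = 2c, so c = 13.

13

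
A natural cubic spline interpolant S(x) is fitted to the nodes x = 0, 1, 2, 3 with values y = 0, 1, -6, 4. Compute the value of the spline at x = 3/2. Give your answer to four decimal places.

-3.1750

Let σ_i = S''(x_i). Step sizes h_i = 1, 1, 1; slopes of the chords Δ_i = (y_(i+1) - y_i)/h_i = 1, -7, 10.
  1·σ_0 + 4·σ_1 + 1·σ_2 = 6(Δ_1 - Δ_0) = -48
  1·σ_1 + 4·σ_2 + 1·σ_3 = 6(Δ_2 - Δ_1) = 102
Natural end conditions: σ_0 = σ_3 = 0.
Hence σ_0 = 0, σ_1 = -98/5, σ_2 = 152/5, σ_3 = 0.
On [1, 2], S(x) = 1 - 83/15·(x - 1) - 49/5·(x - 1)² + 25/3·(x - 1)³.
With (x - 1) = 1/2: S(3/2) = -127/40.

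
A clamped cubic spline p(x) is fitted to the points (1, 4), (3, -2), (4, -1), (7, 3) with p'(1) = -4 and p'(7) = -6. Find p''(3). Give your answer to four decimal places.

Put m_i = p'' at the i-th knot. Here h = (2, 1, 3) and Δ = (-3, 1, 4/3), so the interior equations h_(i-1)·m_(i-1) + 2(h_(i-1)+h_i)·m_i + h_i·m_(i+1) = 6(Δ_i − Δ_(i-1)) read
  2·m_0 + 6·m_1 + 1·m_2 = 6(Δ_1 - Δ_0) = 24
  1·m_1 + 8·m_2 + 3·m_3 = 6(Δ_2 - Δ_1) = 2
Clamped end conditions give two more equations: 2h_0·m_0 + h_0·m_1 = 6(Δ_0 - p'(1)) = 6 and h_2·m_2 + 2h_2·m_3 = 6(p'(7) - Δ_2) = -44.
Solving: m_0 = -2/7, m_1 = 25/7, m_2 = 22/7, m_3 = -187/21.

3.5714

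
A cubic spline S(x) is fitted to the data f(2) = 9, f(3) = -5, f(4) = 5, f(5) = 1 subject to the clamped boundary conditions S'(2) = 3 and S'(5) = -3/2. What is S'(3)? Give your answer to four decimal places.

Write M_i for S''(x_i). With h_i = 1, 1, 1 and divided differences Δ_i = -14, 10, -4, the continuity of S' gives the tridiagonal system
  1·M_0 + 4·M_1 + 1·M_2 = 6(Δ_1 - Δ_0) = 144
  1·M_1 + 4·M_2 + 1·M_3 = 6(Δ_2 - Δ_1) = -84
Clamped end conditions give two more equations: 2h_0·M_0 + h_0·M_1 = 6(Δ_0 - S'(2)) = -102 and h_2·M_2 + 2h_2·M_3 = 6(S'(5) - Δ_2) = 15.
Hence M_0 = -427/5, M_1 = 344/5, M_2 = -229/5, M_3 = 152/5.
On [3, 4], S'(x) = b_1 + 2c_1·(x - 3) + 3d_1·(x - 3)² with b_1 = Δ_1 - h_1(2M_1 + M_2)/6 = -53/10, c_1 = M_1/2 = 172/5, d_1 = (M_2 - M_1)/(6h_1) = -191/10. So S'(3) = -53/10.

-5.3000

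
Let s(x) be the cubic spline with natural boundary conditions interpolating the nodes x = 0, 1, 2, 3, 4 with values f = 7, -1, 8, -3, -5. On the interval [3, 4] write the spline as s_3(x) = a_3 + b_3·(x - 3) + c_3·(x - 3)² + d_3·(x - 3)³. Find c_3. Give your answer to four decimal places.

12.4286

Put M_i = s'' at the i-th knot. Here h = (1, 1, 1, 1) and Δ = (-8, 9, -11, -2), so the interior equations h_(i-1)·M_(i-1) + 2(h_(i-1)+h_i)·M_i + h_i·M_(i+1) = 6(Δ_i − Δ_(i-1)) read
  1·M_0 + 4·M_1 + 1·M_2 = 6(Δ_1 - Δ_0) = 102
  1·M_1 + 4·M_2 + 1·M_3 = 6(Δ_2 - Δ_1) = -120
  1·M_2 + 4·M_3 + 1·M_4 = 6(Δ_3 - Δ_2) = 54
Natural end conditions: M_0 = M_4 = 0.
Forward elimination and back-substitution give M_0 = 0, M_1 = 258/7, M_2 = -318/7, M_3 = 174/7, M_4 = 0.
On [3, 4], with s_3(x) = a_3 + b_3·(x - 3) + c_3·(x - 3)² + d_3·(x - 3)³: c_3 = M_3/2 = 87/7, d_3 = (M_4 - M_3)/(6h_3) = -29/7, b_3 = Δ_3 - h_3(2M_3 + M_4)/6 = -72/7.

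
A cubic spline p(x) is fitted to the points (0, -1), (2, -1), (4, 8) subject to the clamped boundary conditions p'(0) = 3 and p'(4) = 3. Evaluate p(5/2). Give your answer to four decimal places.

0.6523

Let M_i = p''(x_i). Step sizes h_i = 2, 2; slopes of the chords Δ_i = (y_(i+1) - y_i)/h_i = 0, 9/2.
  2·M_0 + 8·M_1 + 2·M_2 = 6(Δ_1 - Δ_0) = 27
Clamped end conditions give two more equations: 2h_0·M_0 + h_0·M_1 = 6(Δ_0 - p'(0)) = -18 and h_1·M_1 + 2h_1·M_2 = 6(p'(4) - Δ_1) = -9.
Hence M_0 = -63/8, M_1 = 27/4, M_2 = -45/8.
On [2, 4], p(x) = -1 + 15/8·(x - 2) + 27/8·(x - 2)² - 33/32·(x - 2)³.
With (x - 2) = 1/2: p(5/2) = 167/256.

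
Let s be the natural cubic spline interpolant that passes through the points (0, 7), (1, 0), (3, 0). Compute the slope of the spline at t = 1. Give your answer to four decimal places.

Write m_i for s''(x_i). With h_i = 1, 2 and divided differences Δ_i = -7, 0, the continuity of s' gives the tridiagonal system
  1·m_0 + 6·m_1 + 2·m_2 = 6(Δ_1 - Δ_0) = 42
Natural end conditions: m_0 = m_2 = 0.
Forward elimination and back-substitution give m_0 = 0, m_1 = 7, m_2 = 0.
On [1, 3], s'(t) = b_1 + 2c_1·(t - 1) + 3d_1·(t - 1)² with b_1 = Δ_1 - h_1(2m_1 + m_2)/6 = -14/3, c_1 = m_1/2 = 7/2, d_1 = (m_2 - m_1)/(6h_1) = -7/12. So s'(1) = -14/3.

-4.6667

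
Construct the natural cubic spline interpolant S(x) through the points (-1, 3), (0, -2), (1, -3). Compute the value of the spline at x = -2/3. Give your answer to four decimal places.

1.0370

Let M_i = S''(x_i). Step sizes h_i = 1, 1; slopes of the chords Δ_i = (y_(i+1) - y_i)/h_i = -5, -1.
  1·M_0 + 4·M_1 + 1·M_2 = 6(Δ_1 - Δ_0) = 24
Natural end conditions: M_0 = M_2 = 0.
Solving the tridiagonal system: M_0 = 0, M_1 = 6, M_2 = 0.
On [-1, 0], S(x) = 3 - 6·(x + 1) + 0·(x + 1)² + 1·(x + 1)³.
With (x + 1) = 1/3: S(-2/3) = 28/27.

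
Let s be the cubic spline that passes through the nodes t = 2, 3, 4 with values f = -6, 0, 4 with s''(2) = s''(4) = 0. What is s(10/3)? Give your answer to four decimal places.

1.5185

With m_i denoting the second derivative at x_i, h_i = 1, 1, and Δ_i = (y_(i+1) − y_i)/h_i = 6, 4:
  1·m_0 + 4·m_1 + 1·m_2 = 6(Δ_1 - Δ_0) = -12
Natural end conditions: m_0 = m_2 = 0.
Solving: m_0 = 0, m_1 = -3, m_2 = 0.
On [3, 4], s(t) = 0 + 5·(t - 3) - 3/2·(t - 3)² + 1/2·(t - 3)³.
With (t - 3) = 1/3: s(10/3) = 41/27.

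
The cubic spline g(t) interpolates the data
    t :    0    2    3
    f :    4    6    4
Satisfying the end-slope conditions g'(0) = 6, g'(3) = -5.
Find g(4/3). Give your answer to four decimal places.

Put σ_i = g'' at the i-th knot. Here h = (2, 1) and Δ = (1, -2), so the interior equations h_(i-1)·σ_(i-1) + 2(h_(i-1)+h_i)·σ_i + h_i·σ_(i+1) = 6(Δ_i − Δ_(i-1)) read
  2·σ_0 + 6·σ_1 + 1·σ_2 = 6(Δ_1 - Δ_0) = -18
Clamped end conditions give two more equations: 2h_0·σ_0 + h_0·σ_1 = 6(Δ_0 - g'(0)) = -30 and h_1·σ_1 + 2h_1·σ_2 = 6(g'(3) - Δ_1) = -18.
Hence σ_0 = -49/6, σ_1 = 4/3, σ_2 = -29/3.
On [0, 2], g(t) = 4 + 6·t - 49/12·t² + 19/24·t³.
With t = 4/3: g(4/3) = 536/81.

6.6173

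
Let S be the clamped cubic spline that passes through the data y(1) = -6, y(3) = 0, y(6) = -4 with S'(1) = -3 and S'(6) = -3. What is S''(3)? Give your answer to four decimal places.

-5.2000

With m_i denoting the second derivative at x_i, h_i = 2, 3, and Δ_i = (y_(i+1) − y_i)/h_i = 3, -4/3:
  2·m_0 + 10·m_1 + 3·m_2 = 6(Δ_1 - Δ_0) = -26
Clamped end conditions give two more equations: 2h_0·m_0 + h_0·m_1 = 6(Δ_0 - S'(1)) = 36 and h_1·m_1 + 2h_1·m_2 = 6(S'(6) - Δ_1) = -10.
Solving: m_0 = 58/5, m_1 = -26/5, m_2 = 14/15.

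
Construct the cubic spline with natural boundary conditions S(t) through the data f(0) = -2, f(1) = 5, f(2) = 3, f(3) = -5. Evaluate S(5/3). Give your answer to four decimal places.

Put M_i = S'' at the i-th knot. Here h = (1, 1, 1) and Δ = (7, -2, -8), so the interior equations h_(i-1)·M_(i-1) + 2(h_(i-1)+h_i)·M_i + h_i·M_(i+1) = 6(Δ_i − Δ_(i-1)) read
  1·M_0 + 4·M_1 + 1·M_2 = 6(Δ_1 - Δ_0) = -54
  1·M_1 + 4·M_2 + 1·M_3 = 6(Δ_2 - Δ_1) = -36
Natural end conditions: M_0 = M_3 = 0.
Forward elimination and back-substitution give M_0 = 0, M_1 = -12, M_2 = -6, M_3 = 0.
On [1, 2], S(t) = 5 + 3·(t - 1) - 6·(t - 1)² + 1·(t - 1)³.
With (t - 1) = 2/3: S(5/3) = 125/27.

4.6296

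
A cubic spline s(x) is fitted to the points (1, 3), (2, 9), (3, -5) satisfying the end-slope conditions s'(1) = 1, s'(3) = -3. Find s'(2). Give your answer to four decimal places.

-5.5000

With M_i denoting the second derivative at x_i, h_i = 1, 1, and Δ_i = (y_(i+1) − y_i)/h_i = 6, -14:
  1·M_0 + 4·M_1 + 1·M_2 = 6(Δ_1 - Δ_0) = -120
Clamped end conditions give two more equations: 2h_0·M_0 + h_0·M_1 = 6(Δ_0 - s'(1)) = 30 and h_1·M_1 + 2h_1·M_2 = 6(s'(3) - Δ_1) = 66.
Solving: M_0 = 43, M_1 = -56, M_2 = 61.
On [2, 3], s'(x) = b_1 + 2c_1·(x - 2) + 3d_1·(x - 2)² with b_1 = Δ_1 - h_1(2M_1 + M_2)/6 = -11/2, c_1 = M_1/2 = -28, d_1 = (M_2 - M_1)/(6h_1) = 39/2. So s'(2) = -11/2.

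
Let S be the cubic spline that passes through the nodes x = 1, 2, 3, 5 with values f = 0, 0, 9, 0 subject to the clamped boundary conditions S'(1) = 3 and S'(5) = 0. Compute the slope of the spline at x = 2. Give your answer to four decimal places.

4.7045

Write σ_i for S''(x_i). With h_i = 1, 1, 2 and divided differences Δ_i = 0, 9, -9/2, the continuity of S' gives the tridiagonal system
  1·σ_0 + 4·σ_1 + 1·σ_2 = 6(Δ_1 - Δ_0) = 54
  1·σ_1 + 6·σ_2 + 2·σ_3 = 6(Δ_2 - Δ_1) = -81
Clamped end conditions give two more equations: 2h_0·σ_0 + h_0·σ_1 = 6(Δ_0 - S'(1)) = -18 and h_2·σ_2 + 2h_2·σ_3 = 6(S'(5) - Δ_2) = 27.
Solving the tridiagonal system: σ_0 = -471/22, σ_1 = 273/11, σ_2 = -525/22, σ_3 = 411/22.
On [2, 3], S'(x) = b_1 + 2c_1·(x - 2) + 3d_1·(x - 2)² with b_1 = Δ_1 - h_1(2σ_1 + σ_2)/6 = 207/44, c_1 = σ_1/2 = 273/22, d_1 = (σ_2 - σ_1)/(6h_1) = -357/44. So S'(2) = 207/44.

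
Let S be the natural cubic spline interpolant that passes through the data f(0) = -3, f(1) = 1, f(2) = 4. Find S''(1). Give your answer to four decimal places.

With σ_i denoting the second derivative at x_i, h_i = 1, 1, and Δ_i = (y_(i+1) − y_i)/h_i = 4, 3:
  1·σ_0 + 4·σ_1 + 1·σ_2 = 6(Δ_1 - Δ_0) = -6
Natural end conditions: σ_0 = σ_2 = 0.
Hence σ_0 = 0, σ_1 = -3/2, σ_2 = 0.

-1.5000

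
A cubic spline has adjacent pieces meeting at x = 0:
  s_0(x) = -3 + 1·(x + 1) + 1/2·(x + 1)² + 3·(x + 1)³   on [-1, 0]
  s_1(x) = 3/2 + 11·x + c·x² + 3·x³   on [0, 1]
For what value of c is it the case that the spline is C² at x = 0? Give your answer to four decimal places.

s_0''(x) = 1 + 18·(x + 1), so s_0''(0) = 19. On the right, s_1''(0) = 2c, so c = 19/2.

9.5000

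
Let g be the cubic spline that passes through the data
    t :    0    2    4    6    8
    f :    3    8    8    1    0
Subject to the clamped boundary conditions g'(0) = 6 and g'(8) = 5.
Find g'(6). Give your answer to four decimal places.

-3.7768

Write M_i for g''(x_i). With h_i = 2, 2, 2, 2 and divided differences Δ_i = 5/2, 0, -7/2, -1/2, the continuity of g' gives the tridiagonal system
  2·M_0 + 8·M_1 + 2·M_2 = 6(Δ_1 - Δ_0) = -15
  2·M_1 + 8·M_2 + 2·M_3 = 6(Δ_2 - Δ_1) = -21
  2·M_2 + 8·M_3 + 2·M_4 = 6(Δ_3 - Δ_2) = 18
Clamped end conditions give two more equations: 2h_0·M_0 + h_0·M_1 = 6(Δ_0 - g'(0)) = -21 and h_3·M_3 + 2h_3·M_4 = 6(g'(8) - Δ_3) = 33.
Hence M_0 = -599/112, M_1 = 11/56, M_2 = -47/16, M_3 = 59/56, M_4 = 865/112.
On [6, 8], g'(t) = b_3 + 2c_3·(t - 6) + 3d_3·(t - 6)² with b_3 = Δ_3 - h_3(2M_3 + M_4)/6 = -423/112, c_3 = M_3/2 = 59/112, d_3 = (M_4 - M_3)/(6h_3) = 249/448. So g'(6) = -423/112.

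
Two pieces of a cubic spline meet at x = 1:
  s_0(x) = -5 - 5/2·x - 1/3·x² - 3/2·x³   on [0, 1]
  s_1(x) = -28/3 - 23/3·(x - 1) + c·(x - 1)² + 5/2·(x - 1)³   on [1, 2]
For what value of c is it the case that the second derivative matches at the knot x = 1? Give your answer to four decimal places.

s_0''(x) = -2/3 - 9·x, so s_0''(1) = -29/3. On the right, s_1''(1) = 2c, so c = -29/6.

-4.8333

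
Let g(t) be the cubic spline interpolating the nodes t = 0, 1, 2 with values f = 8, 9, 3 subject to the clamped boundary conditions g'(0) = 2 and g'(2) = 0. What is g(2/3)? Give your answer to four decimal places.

9.5185

Put σ_i = g'' at the i-th knot. Here h = (1, 1) and Δ = (1, -6), so the interior equations h_(i-1)·σ_(i-1) + 2(h_(i-1)+h_i)·σ_i + h_i·σ_(i+1) = 6(Δ_i − Δ_(i-1)) read
  1·σ_0 + 4·σ_1 + 1·σ_2 = 6(Δ_1 - Δ_0) = -42
Clamped end conditions give two more equations: 2h_0·σ_0 + h_0·σ_1 = 6(Δ_0 - g'(0)) = -6 and h_1·σ_1 + 2h_1·σ_2 = 6(g'(2) - Δ_1) = 36.
Solving the tridiagonal system: σ_0 = 13/2, σ_1 = -19, σ_2 = 55/2.
On [0, 1], g(t) = 8 + 2·t + 13/4·t² - 17/4·t³.
With t = 2/3: g(2/3) = 257/27.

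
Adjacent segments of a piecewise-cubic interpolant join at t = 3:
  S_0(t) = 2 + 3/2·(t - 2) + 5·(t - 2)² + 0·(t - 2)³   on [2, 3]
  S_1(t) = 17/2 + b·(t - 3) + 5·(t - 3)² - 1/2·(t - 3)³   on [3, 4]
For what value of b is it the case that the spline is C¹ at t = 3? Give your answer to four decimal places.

S_0'(t) = 3/2 + 10·(t - 2) + 0·(t - 2)², so S_0'(3) = 23/2. On the right, S_1'(3) = b, so b = 23/2.

11.5000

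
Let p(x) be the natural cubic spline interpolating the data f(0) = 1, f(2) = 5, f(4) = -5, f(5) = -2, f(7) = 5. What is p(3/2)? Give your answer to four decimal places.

Write m_i for p''(x_i). With h_i = 2, 2, 1, 2 and divided differences Δ_i = 2, -5, 3, 7/2, the continuity of p' gives the tridiagonal system
  2·m_0 + 8·m_1 + 2·m_2 = 6(Δ_1 - Δ_0) = -42
  2·m_1 + 6·m_2 + 1·m_3 = 6(Δ_2 - Δ_1) = 48
  1·m_2 + 6·m_3 + 2·m_4 = 6(Δ_3 - Δ_2) = 3
Natural end conditions: m_0 = m_4 = 0.
Solving the tridiagonal system: m_0 = 0, m_1 = -255/32, m_2 = 87/8, m_3 = -21/16, m_4 = 0.
On [0, 2], p(x) = 1 + 149/32·x + 0·x² - 85/128·x³.
With x = 3/2: p(3/2) = 5881/1024.

5.7432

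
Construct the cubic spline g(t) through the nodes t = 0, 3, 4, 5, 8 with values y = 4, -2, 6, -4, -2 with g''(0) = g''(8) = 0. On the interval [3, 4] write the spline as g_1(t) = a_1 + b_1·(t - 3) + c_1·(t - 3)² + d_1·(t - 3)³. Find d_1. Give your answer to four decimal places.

-7.4250

Write M_i for g''(x_i). With h_i = 3, 1, 1, 3 and divided differences Δ_i = -2, 8, -10, 2/3, the continuity of g' gives the tridiagonal system
  3·M_0 + 8·M_1 + 1·M_2 = 6(Δ_1 - Δ_0) = 60
  1·M_1 + 4·M_2 + 1·M_3 = 6(Δ_2 - Δ_1) = -108
  1·M_2 + 8·M_3 + 3·M_4 = 6(Δ_3 - Δ_2) = 64
Natural end conditions: M_0 = M_4 = 0.
Solving: M_0 = 0, M_1 = 697/60, M_2 = -494/15, M_3 = 727/60, M_4 = 0.
On [3, 4], with g_1(t) = a_1 + b_1·(t - 3) + c_1·(t - 3)² + d_1·(t - 3)³: c_1 = M_1/2 = 697/120, d_1 = (M_2 - M_1)/(6h_1) = -297/40, b_1 = Δ_1 - h_1(2M_1 + M_2)/6 = 577/60.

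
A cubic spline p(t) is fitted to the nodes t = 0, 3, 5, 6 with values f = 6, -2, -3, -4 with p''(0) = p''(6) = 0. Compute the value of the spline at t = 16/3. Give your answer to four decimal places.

-3.2716

Put σ_i = p'' at the i-th knot. Here h = (3, 2, 1) and Δ = (-8/3, -1/2, -1), so the interior equations h_(i-1)·σ_(i-1) + 2(h_(i-1)+h_i)·σ_i + h_i·σ_(i+1) = 6(Δ_i − Δ_(i-1)) read
  3·σ_0 + 10·σ_1 + 2·σ_2 = 6(Δ_1 - Δ_0) = 13
  2·σ_1 + 6·σ_2 + 1·σ_3 = 6(Δ_2 - Δ_1) = -3
Natural end conditions: σ_0 = σ_3 = 0.
Solving the tridiagonal system: σ_0 = 0, σ_1 = 3/2, σ_2 = -1, σ_3 = 0.
On [5, 6], p(t) = -3 - 2/3·(t - 5) - 1/2·(t - 5)² + 1/6·(t - 5)³.
With (t - 5) = 1/3: p(16/3) = -265/81.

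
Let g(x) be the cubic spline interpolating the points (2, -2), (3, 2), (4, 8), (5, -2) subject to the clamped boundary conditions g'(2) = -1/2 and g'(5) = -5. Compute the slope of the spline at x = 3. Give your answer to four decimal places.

With σ_i denoting the second derivative at x_i, h_i = 1, 1, 1, and Δ_i = (y_(i+1) − y_i)/h_i = 4, 6, -10:
  1·σ_0 + 4·σ_1 + 1·σ_2 = 6(Δ_1 - Δ_0) = 12
  1·σ_1 + 4·σ_2 + 1·σ_3 = 6(Δ_2 - Δ_1) = -96
Clamped end conditions give two more equations: 2h_0·σ_0 + h_0·σ_1 = 6(Δ_0 - g'(2)) = 27 and h_2·σ_2 + 2h_2·σ_3 = 6(g'(5) - Δ_2) = 30.
Solving: σ_0 = 44/5, σ_1 = 47/5, σ_2 = -172/5, σ_3 = 161/5.
On [3, 4], g'(x) = b_1 + 2c_1·(x - 3) + 3d_1·(x - 3)² with b_1 = Δ_1 - h_1(2σ_1 + σ_2)/6 = 43/5, c_1 = σ_1/2 = 47/10, d_1 = (σ_2 - σ_1)/(6h_1) = -73/10. So g'(3) = 43/5.

8.6000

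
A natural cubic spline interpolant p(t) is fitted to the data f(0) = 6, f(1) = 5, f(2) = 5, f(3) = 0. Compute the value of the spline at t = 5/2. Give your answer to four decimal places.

Let σ_i = p''(x_i). Step sizes h_i = 1, 1, 1; slopes of the chords Δ_i = (y_(i+1) - y_i)/h_i = -1, 0, -5.
  1·σ_0 + 4·σ_1 + 1·σ_2 = 6(Δ_1 - Δ_0) = 6
  1·σ_1 + 4·σ_2 + 1·σ_3 = 6(Δ_2 - Δ_1) = -30
Natural end conditions: σ_0 = σ_3 = 0.
Solving: σ_0 = 0, σ_1 = 18/5, σ_2 = -42/5, σ_3 = 0.
On [2, 3], p(t) = 5 - 11/5·(t - 2) - 21/5·(t - 2)² + 7/5·(t - 2)³.
With (t - 2) = 1/2: p(5/2) = 121/40.

3.0250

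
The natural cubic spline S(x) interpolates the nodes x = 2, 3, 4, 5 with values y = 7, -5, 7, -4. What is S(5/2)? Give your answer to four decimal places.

-1.9750

Write M_i for S''(x_i). With h_i = 1, 1, 1 and divided differences Δ_i = -12, 12, -11, the continuity of S' gives the tridiagonal system
  1·M_0 + 4·M_1 + 1·M_2 = 6(Δ_1 - Δ_0) = 144
  1·M_1 + 4·M_2 + 1·M_3 = 6(Δ_2 - Δ_1) = -138
Natural end conditions: M_0 = M_3 = 0.
Forward elimination and back-substitution give M_0 = 0, M_1 = 238/5, M_2 = -232/5, M_3 = 0.
On [2, 3], S(x) = 7 - 299/15·(x - 2) + 0·(x - 2)² + 119/15·(x - 2)³.
With (x - 2) = 1/2: S(5/2) = -79/40.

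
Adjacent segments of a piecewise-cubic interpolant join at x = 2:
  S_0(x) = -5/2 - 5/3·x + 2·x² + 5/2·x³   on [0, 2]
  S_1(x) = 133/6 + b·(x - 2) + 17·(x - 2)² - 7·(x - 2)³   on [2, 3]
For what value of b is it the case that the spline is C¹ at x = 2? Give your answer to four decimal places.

36.3333

S_0'(x) = -5/3 + 4·x + 15/2·x², so S_0'(2) = 109/3. On the right, S_1'(2) = b, so b = 109/3.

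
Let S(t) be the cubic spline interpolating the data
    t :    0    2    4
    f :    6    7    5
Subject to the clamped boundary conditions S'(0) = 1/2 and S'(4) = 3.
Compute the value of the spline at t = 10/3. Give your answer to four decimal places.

Put σ_i = S'' at the i-th knot. Here h = (2, 2) and Δ = (1/2, -1), so the interior equations h_(i-1)·σ_(i-1) + 2(h_(i-1)+h_i)·σ_i + h_i·σ_(i+1) = 6(Δ_i − Δ_(i-1)) read
  2·σ_0 + 8·σ_1 + 2·σ_2 = 6(Δ_1 - Δ_0) = -9
Clamped end conditions give two more equations: 2h_0·σ_0 + h_0·σ_1 = 6(Δ_0 - S'(0)) = 0 and h_1·σ_1 + 2h_1·σ_2 = 6(S'(4) - Δ_1) = 24.
Solving the tridiagonal system: σ_0 = 7/4, σ_1 = -7/2, σ_2 = 31/4.
On [2, 4], S(t) = 7 - 5/4·(t - 2) - 7/4·(t - 2)² + 15/16·(t - 2)³.
With (t - 2) = 4/3: S(10/3) = 40/9.

4.4444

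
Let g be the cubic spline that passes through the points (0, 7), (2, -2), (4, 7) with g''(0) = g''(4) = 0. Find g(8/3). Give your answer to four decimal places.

With M_i denoting the second derivative at x_i, h_i = 2, 2, and Δ_i = (y_(i+1) − y_i)/h_i = -9/2, 9/2:
  2·M_0 + 8·M_1 + 2·M_2 = 6(Δ_1 - Δ_0) = 54
Natural end conditions: M_0 = M_2 = 0.
Solving: M_0 = 0, M_1 = 27/4, M_2 = 0.
On [2, 4], g(x) = -2 + 0·(x - 2) + 27/8·(x - 2)² - 9/16·(x - 2)³.
With (x - 2) = 2/3: g(8/3) = -2/3.

-0.6667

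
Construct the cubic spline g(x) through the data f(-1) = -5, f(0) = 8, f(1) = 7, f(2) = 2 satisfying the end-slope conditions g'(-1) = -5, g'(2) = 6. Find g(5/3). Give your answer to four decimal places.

1.7309

Let M_i = g''(x_i). Step sizes h_i = 1, 1, 1; slopes of the chords Δ_i = (y_(i+1) - y_i)/h_i = 13, -1, -5.
  1·M_0 + 4·M_1 + 1·M_2 = 6(Δ_1 - Δ_0) = -84
  1·M_1 + 4·M_2 + 1·M_3 = 6(Δ_2 - Δ_1) = -24
Clamped end conditions give two more equations: 2h_0·M_0 + h_0·M_1 = 6(Δ_0 - g'(-1)) = 108 and h_2·M_2 + 2h_2·M_3 = 6(g'(2) - Δ_2) = 66.
Solving the tridiagonal system: M_0 = 1094/15, M_1 = -568/15, M_2 = -82/15, M_3 = 536/15.
On [1, 2], g(x) = 7 - 137/15·(x - 1) - 41/15·(x - 1)² + 103/15·(x - 1)³.
With (x - 1) = 2/3: g(5/3) = 701/405.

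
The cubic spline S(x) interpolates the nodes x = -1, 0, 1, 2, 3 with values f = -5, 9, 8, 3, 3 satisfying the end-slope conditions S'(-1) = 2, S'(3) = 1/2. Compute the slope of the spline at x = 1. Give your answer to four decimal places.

-6.6786

With M_i denoting the second derivative at x_i, h_i = 1, 1, 1, 1, and Δ_i = (y_(i+1) − y_i)/h_i = 14, -1, -5, 0:
  1·M_0 + 4·M_1 + 1·M_2 = 6(Δ_1 - Δ_0) = -90
  1·M_1 + 4·M_2 + 1·M_3 = 6(Δ_2 - Δ_1) = -24
  1·M_2 + 4·M_3 + 1·M_4 = 6(Δ_3 - Δ_2) = 30
Clamped end conditions give two more equations: 2h_0·M_0 + h_0·M_1 = 6(Δ_0 - S'(-1)) = 72 and h_3·M_3 + 2h_3·M_4 = 6(S'(3) - Δ_3) = 3.
Hence M_0 = 3033/56, M_1 = -1017/28, M_2 = 9/8, M_3 = 219/28, M_4 = -135/56.
On [1, 2], S'(x) = b_2 + 2c_2·(x - 1) + 3d_2·(x - 1)² with b_2 = Δ_2 - h_2(2M_2 + M_3)/6 = -187/28, c_2 = M_2/2 = 9/16, d_2 = (M_3 - M_2)/(6h_2) = 125/112. So S'(1) = -187/28.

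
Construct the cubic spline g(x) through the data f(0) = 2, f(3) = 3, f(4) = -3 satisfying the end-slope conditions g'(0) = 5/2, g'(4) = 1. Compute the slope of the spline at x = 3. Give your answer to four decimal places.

-7.3125

With m_i denoting the second derivative at x_i, h_i = 3, 1, and Δ_i = (y_(i+1) − y_i)/h_i = 1/3, -6:
  3·m_0 + 8·m_1 + 1·m_2 = 6(Δ_1 - Δ_0) = -38
Clamped end conditions give two more equations: 2h_0·m_0 + h_0·m_1 = 6(Δ_0 - g'(0)) = -13 and h_1·m_1 + 2h_1·m_2 = 6(g'(4) - Δ_1) = 42.
Forward elimination and back-substitution give m_0 = 53/24, m_1 = -35/4, m_2 = 203/8.
On [3, 4], g'(x) = b_1 + 2c_1·(x - 3) + 3d_1·(x - 3)² with b_1 = Δ_1 - h_1(2m_1 + m_2)/6 = -117/16, c_1 = m_1/2 = -35/8, d_1 = (m_2 - m_1)/(6h_1) = 91/16. So g'(3) = -117/16.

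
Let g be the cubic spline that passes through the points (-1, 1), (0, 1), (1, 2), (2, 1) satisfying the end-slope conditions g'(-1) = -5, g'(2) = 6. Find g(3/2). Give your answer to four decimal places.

Write σ_i for g''(x_i). With h_i = 1, 1, 1 and divided differences Δ_i = 0, 1, -1, the continuity of g' gives the tridiagonal system
  1·σ_0 + 4·σ_1 + 1·σ_2 = 6(Δ_1 - Δ_0) = 6
  1·σ_1 + 4·σ_2 + 1·σ_3 = 6(Δ_2 - Δ_1) = -12
Clamped end conditions give two more equations: 2h_0·σ_0 + h_0·σ_1 = 6(Δ_0 - g'(-1)) = 30 and h_2·σ_2 + 2h_2·σ_3 = 6(g'(2) - Δ_2) = 42.
Solving: σ_0 = 224/15, σ_1 = 2/15, σ_2 = -142/15, σ_3 = 386/15.
On [1, 2], g(x) = 2 - 32/15·(x - 1) - 71/15·(x - 1)² + 88/15·(x - 1)³.
With (x - 1) = 1/2: g(3/2) = 29/60.

0.4833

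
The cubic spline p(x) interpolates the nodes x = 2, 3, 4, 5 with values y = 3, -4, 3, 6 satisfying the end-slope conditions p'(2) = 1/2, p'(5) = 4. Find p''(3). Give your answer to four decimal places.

35.5333

Let σ_i = p''(x_i). Step sizes h_i = 1, 1, 1; slopes of the chords Δ_i = (y_(i+1) - y_i)/h_i = -7, 7, 3.
  1·σ_0 + 4·σ_1 + 1·σ_2 = 6(Δ_1 - Δ_0) = 84
  1·σ_1 + 4·σ_2 + 1·σ_3 = 6(Δ_2 - Δ_1) = -24
Clamped end conditions give two more equations: 2h_0·σ_0 + h_0·σ_1 = 6(Δ_0 - p'(2)) = -45 and h_2·σ_2 + 2h_2·σ_3 = 6(p'(5) - Δ_2) = 6.
Hence σ_0 = -604/15, σ_1 = 533/15, σ_2 = -268/15, σ_3 = 179/15.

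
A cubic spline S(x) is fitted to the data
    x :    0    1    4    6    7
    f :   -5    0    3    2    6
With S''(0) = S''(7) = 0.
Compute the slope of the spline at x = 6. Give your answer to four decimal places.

Let m_i = S''(x_i). Step sizes h_i = 1, 3, 2, 1; slopes of the chords Δ_i = (y_(i+1) - y_i)/h_i = 5, 1, -1/2, 4.
  1·m_0 + 8·m_1 + 3·m_2 = 6(Δ_1 - Δ_0) = -24
  3·m_1 + 10·m_2 + 2·m_3 = 6(Δ_2 - Δ_1) = -9
  2·m_2 + 6·m_3 + 1·m_4 = 6(Δ_3 - Δ_2) = 27
Natural end conditions: m_0 = m_4 = 0.
Forward elimination and back-substitution give m_0 = 0, m_1 = -510/197, m_2 = -216/197, m_3 = 1917/394, m_4 = 0.
On [6, 7], S'(x) = b_3 + 2c_3·(x - 6) + 3d_3·(x - 6)² with b_3 = Δ_3 - h_3(2m_3 + m_4)/6 = 937/394, c_3 = m_3/2 = 1917/788, d_3 = (m_4 - m_3)/(6h_3) = -639/788. So S'(6) = 937/394.

2.3782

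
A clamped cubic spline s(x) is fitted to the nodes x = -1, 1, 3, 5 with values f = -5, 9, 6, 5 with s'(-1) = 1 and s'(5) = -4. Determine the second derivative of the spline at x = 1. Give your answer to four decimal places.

Write m_i for s''(x_i). With h_i = 2, 2, 2 and divided differences Δ_i = 7, -3/2, -1/2, the continuity of s' gives the tridiagonal system
  2·m_0 + 8·m_1 + 2·m_2 = 6(Δ_1 - Δ_0) = -51
  2·m_1 + 8·m_2 + 2·m_3 = 6(Δ_2 - Δ_1) = 6
Clamped end conditions give two more equations: 2h_0·m_0 + h_0·m_1 = 6(Δ_0 - s'(-1)) = 36 and h_2·m_2 + 2h_2·m_3 = 6(s'(5) - Δ_2) = -21.
Forward elimination and back-substitution give m_0 = 221/15, m_1 = -172/15, m_2 = 169/30, m_3 = -121/15.

-11.4667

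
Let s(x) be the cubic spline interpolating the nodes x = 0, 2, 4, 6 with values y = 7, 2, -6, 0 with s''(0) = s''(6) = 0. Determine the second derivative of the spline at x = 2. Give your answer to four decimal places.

Let M_i = s''(x_i). Step sizes h_i = 2, 2, 2; slopes of the chords Δ_i = (y_(i+1) - y_i)/h_i = -5/2, -4, 3.
  2·M_0 + 8·M_1 + 2·M_2 = 6(Δ_1 - Δ_0) = -9
  2·M_1 + 8·M_2 + 2·M_3 = 6(Δ_2 - Δ_1) = 42
Natural end conditions: M_0 = M_3 = 0.
Hence M_0 = 0, M_1 = -13/5, M_2 = 59/10, M_3 = 0.

-2.6000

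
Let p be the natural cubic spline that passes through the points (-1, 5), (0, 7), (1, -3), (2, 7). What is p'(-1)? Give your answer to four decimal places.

Let M_i = p''(x_i). Step sizes h_i = 1, 1, 1; slopes of the chords Δ_i = (y_(i+1) - y_i)/h_i = 2, -10, 10.
  1·M_0 + 4·M_1 + 1·M_2 = 6(Δ_1 - Δ_0) = -72
  1·M_1 + 4·M_2 + 1·M_3 = 6(Δ_2 - Δ_1) = 120
Natural end conditions: M_0 = M_3 = 0.
Forward elimination and back-substitution give M_0 = 0, M_1 = -136/5, M_2 = 184/5, M_3 = 0.
On [-1, 0], p'(x) = b_0 + 2c_0·(x + 1) + 3d_0·(x + 1)² with b_0 = Δ_0 - h_0(2M_0 + M_1)/6 = 98/15, c_0 = M_0/2 = 0, d_0 = (M_1 - M_0)/(6h_0) = -68/15. So p'(-1) = 98/15.

6.5333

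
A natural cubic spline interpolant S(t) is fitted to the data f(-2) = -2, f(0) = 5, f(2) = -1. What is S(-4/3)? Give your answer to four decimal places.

Put σ_i = S'' at the i-th knot. Here h = (2, 2) and Δ = (7/2, -3), so the interior equations h_(i-1)·σ_(i-1) + 2(h_(i-1)+h_i)·σ_i + h_i·σ_(i+1) = 6(Δ_i − Δ_(i-1)) read
  2·σ_0 + 8·σ_1 + 2·σ_2 = 6(Δ_1 - Δ_0) = -39
Natural end conditions: σ_0 = σ_2 = 0.
Forward elimination and back-substitution give σ_0 = 0, σ_1 = -39/8, σ_2 = 0.
On [-2, 0], S(t) = -2 + 41/8·(t + 2) + 0·(t + 2)² - 13/32·(t + 2)³.
With (t + 2) = 2/3: S(-4/3) = 35/27.

1.2963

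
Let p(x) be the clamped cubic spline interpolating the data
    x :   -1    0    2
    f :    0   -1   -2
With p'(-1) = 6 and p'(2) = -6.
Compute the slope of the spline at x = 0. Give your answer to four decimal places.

Put m_i = p'' at the i-th knot. Here h = (1, 2) and Δ = (-1, -1/2), so the interior equations h_(i-1)·m_(i-1) + 2(h_(i-1)+h_i)·m_i + h_i·m_(i+1) = 6(Δ_i − Δ_(i-1)) read
  1·m_0 + 6·m_1 + 2·m_2 = 6(Δ_1 - Δ_0) = 3
Clamped end conditions give two more equations: 2h_0·m_0 + h_0·m_1 = 6(Δ_0 - p'(-1)) = -42 and h_1·m_1 + 2h_1·m_2 = 6(p'(2) - Δ_1) = -33.
Solving the tridiagonal system: m_0 = -51/2, m_1 = 9, m_2 = -51/4.
On [0, 2], p'(x) = b_1 + 2c_1·x + 3d_1·x² with b_1 = Δ_1 - h_1(2m_1 + m_2)/6 = -9/4, c_1 = m_1/2 = 9/2, d_1 = (m_2 - m_1)/(6h_1) = -29/16. So p'(0) = -9/4.

-2.2500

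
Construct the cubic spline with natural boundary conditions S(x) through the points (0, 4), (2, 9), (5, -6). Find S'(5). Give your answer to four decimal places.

Put M_i = S'' at the i-th knot. Here h = (2, 3) and Δ = (5/2, -5), so the interior equations h_(i-1)·M_(i-1) + 2(h_(i-1)+h_i)·M_i + h_i·M_(i+1) = 6(Δ_i − Δ_(i-1)) read
  2·M_0 + 10·M_1 + 3·M_2 = 6(Δ_1 - Δ_0) = -45
Natural end conditions: M_0 = M_2 = 0.
Solving the tridiagonal system: M_0 = 0, M_1 = -9/2, M_2 = 0.
On [2, 5], S'(x) = b_1 + 2c_1·(x - 2) + 3d_1·(x - 2)² with b_1 = Δ_1 - h_1(2M_1 + M_2)/6 = -1/2, c_1 = M_1/2 = -9/4, d_1 = (M_2 - M_1)/(6h_1) = 1/4. So S'(5) = -29/4.

-7.2500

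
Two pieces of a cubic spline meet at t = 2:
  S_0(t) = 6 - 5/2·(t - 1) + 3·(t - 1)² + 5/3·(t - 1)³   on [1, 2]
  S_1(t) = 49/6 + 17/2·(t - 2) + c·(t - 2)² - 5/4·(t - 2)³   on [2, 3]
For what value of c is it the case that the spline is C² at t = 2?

8

S_0''(t) = 6 + 10·(t - 1), so S_0''(2) = 16. On the right, S_1''(2) = 2c, so c = 8.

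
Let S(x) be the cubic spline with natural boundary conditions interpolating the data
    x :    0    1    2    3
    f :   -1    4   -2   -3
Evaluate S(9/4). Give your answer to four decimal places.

-2.9281

Write M_i for S''(x_i). With h_i = 1, 1, 1 and divided differences Δ_i = 5, -6, -1, the continuity of S' gives the tridiagonal system
  1·M_0 + 4·M_1 + 1·M_2 = 6(Δ_1 - Δ_0) = -66
  1·M_1 + 4·M_2 + 1·M_3 = 6(Δ_2 - Δ_1) = 30
Natural end conditions: M_0 = M_3 = 0.
Solving: M_0 = 0, M_1 = -98/5, M_2 = 62/5, M_3 = 0.
On [2, 3], S(x) = -2 - 77/15·(x - 2) + 31/5·(x - 2)² - 31/15·(x - 2)³.
With (x - 2) = 1/4: S(9/4) = -937/320.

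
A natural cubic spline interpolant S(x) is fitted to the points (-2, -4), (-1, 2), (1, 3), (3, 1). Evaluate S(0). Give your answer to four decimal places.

3.8295

Let M_i = S''(x_i). Step sizes h_i = 1, 2, 2; slopes of the chords Δ_i = (y_(i+1) - y_i)/h_i = 6, 1/2, -1.
  1·M_0 + 6·M_1 + 2·M_2 = 6(Δ_1 - Δ_0) = -33
  2·M_1 + 8·M_2 + 2·M_3 = 6(Δ_2 - Δ_1) = -9
Natural end conditions: M_0 = M_3 = 0.
Forward elimination and back-substitution give M_0 = 0, M_1 = -123/22, M_2 = 3/11, M_3 = 0.
On [-1, 1], S(x) = 2 + 91/22·(x + 1) - 123/44·(x + 1)² + 43/88·(x + 1)³.
With (x + 1) = 1: S(0) = 337/88.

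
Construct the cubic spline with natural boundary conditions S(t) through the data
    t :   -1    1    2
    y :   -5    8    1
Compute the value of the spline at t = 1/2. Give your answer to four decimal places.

7.7031

Put m_i = S'' at the i-th knot. Here h = (2, 1) and Δ = (13/2, -7), so the interior equations h_(i-1)·m_(i-1) + 2(h_(i-1)+h_i)·m_i + h_i·m_(i+1) = 6(Δ_i − Δ_(i-1)) read
  2·m_0 + 6·m_1 + 1·m_2 = 6(Δ_1 - Δ_0) = -81
Natural end conditions: m_0 = m_2 = 0.
Solving the tridiagonal system: m_0 = 0, m_1 = -27/2, m_2 = 0.
On [-1, 1], S(t) = -5 + 11·(t + 1) + 0·(t + 1)² - 9/8·(t + 1)³.
With (t + 1) = 3/2: S(1/2) = 493/64.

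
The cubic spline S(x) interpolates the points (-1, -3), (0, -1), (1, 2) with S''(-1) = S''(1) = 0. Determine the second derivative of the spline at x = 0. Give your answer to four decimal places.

Let m_i = S''(x_i). Step sizes h_i = 1, 1; slopes of the chords Δ_i = (y_(i+1) - y_i)/h_i = 2, 3.
  1·m_0 + 4·m_1 + 1·m_2 = 6(Δ_1 - Δ_0) = 6
Natural end conditions: m_0 = m_2 = 0.
Hence m_0 = 0, m_1 = 3/2, m_2 = 0.

1.5000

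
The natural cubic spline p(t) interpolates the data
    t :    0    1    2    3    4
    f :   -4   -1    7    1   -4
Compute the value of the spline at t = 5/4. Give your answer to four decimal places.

Write M_i for p''(x_i). With h_i = 1, 1, 1, 1 and divided differences Δ_i = 3, 8, -6, -5, the continuity of p' gives the tridiagonal system
  1·M_0 + 4·M_1 + 1·M_2 = 6(Δ_1 - Δ_0) = 30
  1·M_1 + 4·M_2 + 1·M_3 = 6(Δ_2 - Δ_1) = -84
  1·M_2 + 4·M_3 + 1·M_4 = 6(Δ_3 - Δ_2) = 6
Natural end conditions: M_0 = M_4 = 0.
Hence M_0 = 0, M_1 = 99/7, M_2 = -186/7, M_3 = 57/7, M_4 = 0.
On [1, 2], p(t) = -1 + 54/7·(t - 1) + 99/14·(t - 1)² - 95/14·(t - 1)³.
With (t - 1) = 1/4: p(5/4) = 1133/896.

1.2645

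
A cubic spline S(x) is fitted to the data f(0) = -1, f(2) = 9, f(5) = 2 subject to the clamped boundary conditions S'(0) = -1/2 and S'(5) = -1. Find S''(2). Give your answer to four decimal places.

Put M_i = S'' at the i-th knot. Here h = (2, 3) and Δ = (5, -7/3), so the interior equations h_(i-1)·M_(i-1) + 2(h_(i-1)+h_i)·M_i + h_i·M_(i+1) = 6(Δ_i − Δ_(i-1)) read
  2·M_0 + 10·M_1 + 3·M_2 = 6(Δ_1 - Δ_0) = -44
Clamped end conditions give two more equations: 2h_0·M_0 + h_0·M_1 = 6(Δ_0 - S'(0)) = 33 and h_1·M_1 + 2h_1·M_2 = 6(S'(5) - Δ_1) = 8.
Hence M_0 = 251/20, M_1 = -43/5, M_2 = 169/30.

-8.6000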